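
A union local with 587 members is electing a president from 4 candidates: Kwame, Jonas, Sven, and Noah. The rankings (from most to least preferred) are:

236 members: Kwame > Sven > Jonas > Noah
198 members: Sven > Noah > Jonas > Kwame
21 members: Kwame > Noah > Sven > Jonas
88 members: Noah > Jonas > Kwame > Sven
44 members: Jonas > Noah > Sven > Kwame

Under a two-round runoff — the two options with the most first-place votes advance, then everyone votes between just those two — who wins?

Kwame

Round 1 first-place votes: Kwame 257, Jonas 44, Sven 198, Noah 88.
Kwame and Sven advance.
Runoff: Kwame is preferred to Sven by 345 voters; Sven by 242.
Kwame wins the runoff.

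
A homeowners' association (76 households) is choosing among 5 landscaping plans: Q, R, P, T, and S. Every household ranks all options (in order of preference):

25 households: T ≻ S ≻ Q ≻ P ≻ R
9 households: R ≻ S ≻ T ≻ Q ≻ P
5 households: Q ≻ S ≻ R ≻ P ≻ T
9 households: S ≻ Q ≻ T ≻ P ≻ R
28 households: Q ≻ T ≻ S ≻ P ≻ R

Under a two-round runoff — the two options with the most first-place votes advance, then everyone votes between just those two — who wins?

Round 1 first-place votes: Q 33, R 9, P 0, T 25, S 9.
Q and T advance.
Runoff: Q is preferred to T by 42 voters; T by 34.
Q wins the runoff.

Q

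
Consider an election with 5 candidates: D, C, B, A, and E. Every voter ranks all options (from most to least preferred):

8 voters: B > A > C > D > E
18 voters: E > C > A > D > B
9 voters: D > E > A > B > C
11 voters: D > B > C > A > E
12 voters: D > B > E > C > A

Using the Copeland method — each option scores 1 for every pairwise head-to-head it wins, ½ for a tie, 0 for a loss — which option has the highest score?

D: beats C, B, A, and E → score 4.
C: beats A; loses to D, B, and E → score 1.
B: beats C, A, and E; loses to D → score 3.
A: loses to D, C, B, and E → score 0.
E: beats C and A; loses to D and B → score 2.
D has the best pairwise record.

D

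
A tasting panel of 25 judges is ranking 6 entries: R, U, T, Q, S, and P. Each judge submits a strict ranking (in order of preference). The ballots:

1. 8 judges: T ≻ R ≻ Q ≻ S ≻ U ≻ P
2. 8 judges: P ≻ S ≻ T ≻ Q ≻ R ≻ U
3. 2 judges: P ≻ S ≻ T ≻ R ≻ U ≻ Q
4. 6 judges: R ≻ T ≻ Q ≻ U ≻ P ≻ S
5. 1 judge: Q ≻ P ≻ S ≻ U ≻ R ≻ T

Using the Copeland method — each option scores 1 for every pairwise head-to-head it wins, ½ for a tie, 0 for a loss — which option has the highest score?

R: beats U, Q, S, and P; loses to T → score 4.
U: beats P; loses to R, T, Q, and S → score 1.
T: beats R, U, Q, S, and P → score 5.
Q: beats U, S, and P; loses to R and T → score 3.
S: beats U; loses to R, T, Q, and P → score 1.
P: beats S; loses to R, U, T, and Q → score 1.
T has the best pairwise record.

T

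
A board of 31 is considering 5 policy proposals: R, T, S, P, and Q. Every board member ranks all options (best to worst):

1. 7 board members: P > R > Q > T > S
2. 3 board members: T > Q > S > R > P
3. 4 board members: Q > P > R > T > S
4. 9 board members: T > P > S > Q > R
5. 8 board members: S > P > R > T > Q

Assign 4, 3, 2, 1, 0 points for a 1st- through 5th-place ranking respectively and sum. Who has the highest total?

R: 7·3 + 3·1 + 4·2 + 9·0 + 8·2 = 48
T: 7·1 + 3·4 + 4·1 + 9·4 + 8·1 = 67
S: 7·0 + 3·2 + 4·0 + 9·2 + 8·4 = 56
P: 7·4 + 3·0 + 4·3 + 9·3 + 8·3 = 91
Q: 7·2 + 3·3 + 4·4 + 9·1 + 8·0 = 48
P has the highest Borda score (91).

P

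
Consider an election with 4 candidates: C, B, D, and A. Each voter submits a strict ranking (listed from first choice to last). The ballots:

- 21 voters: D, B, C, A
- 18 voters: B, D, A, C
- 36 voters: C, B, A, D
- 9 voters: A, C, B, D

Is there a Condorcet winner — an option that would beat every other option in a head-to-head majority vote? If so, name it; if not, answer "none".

C

C vs B: 45–39 for C.
C vs D: 45–39 for C.
C vs A: 57–27 for C.
C beats every other option head-to-head.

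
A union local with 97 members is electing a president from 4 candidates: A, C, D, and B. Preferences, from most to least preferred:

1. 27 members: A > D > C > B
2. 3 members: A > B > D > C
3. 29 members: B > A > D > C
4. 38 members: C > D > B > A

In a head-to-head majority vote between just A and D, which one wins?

Voters preferring A to D: 59; preferring D to A: 38.
A wins the head-to-head.

A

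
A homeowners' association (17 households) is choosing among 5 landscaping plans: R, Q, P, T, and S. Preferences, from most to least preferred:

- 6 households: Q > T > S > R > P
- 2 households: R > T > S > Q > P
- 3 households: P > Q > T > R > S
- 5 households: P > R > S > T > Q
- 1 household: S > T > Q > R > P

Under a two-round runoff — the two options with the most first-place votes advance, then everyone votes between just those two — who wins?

Round 1 first-place votes: R 2, Q 6, P 8, T 0, S 1.
P and Q advance.
Runoff: P is preferred to Q by 8 voters; Q by 9.
Q wins the runoff.

Q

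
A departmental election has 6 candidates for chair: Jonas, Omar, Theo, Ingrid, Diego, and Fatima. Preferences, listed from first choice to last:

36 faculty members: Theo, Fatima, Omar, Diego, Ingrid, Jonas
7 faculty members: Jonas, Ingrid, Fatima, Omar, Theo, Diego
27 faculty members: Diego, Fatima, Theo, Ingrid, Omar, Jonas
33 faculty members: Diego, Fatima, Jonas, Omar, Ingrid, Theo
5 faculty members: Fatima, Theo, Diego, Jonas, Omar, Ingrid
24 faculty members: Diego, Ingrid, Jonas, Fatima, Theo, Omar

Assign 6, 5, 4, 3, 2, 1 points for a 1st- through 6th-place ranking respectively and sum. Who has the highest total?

Jonas: 36·1 + 7·6 + 27·1 + 33·4 + 5·3 + 24·4 = 348
Omar: 36·4 + 7·3 + 27·2 + 33·3 + 5·2 + 24·1 = 352
Theo: 36·6 + 7·2 + 27·4 + 33·1 + 5·5 + 24·2 = 444
Ingrid: 36·2 + 7·5 + 27·3 + 33·2 + 5·1 + 24·5 = 379
Diego: 36·3 + 7·1 + 27·6 + 33·6 + 5·4 + 24·6 = 639
Fatima: 36·5 + 7·4 + 27·5 + 33·5 + 5·6 + 24·3 = 610
Diego has the highest Borda score (639).

Diego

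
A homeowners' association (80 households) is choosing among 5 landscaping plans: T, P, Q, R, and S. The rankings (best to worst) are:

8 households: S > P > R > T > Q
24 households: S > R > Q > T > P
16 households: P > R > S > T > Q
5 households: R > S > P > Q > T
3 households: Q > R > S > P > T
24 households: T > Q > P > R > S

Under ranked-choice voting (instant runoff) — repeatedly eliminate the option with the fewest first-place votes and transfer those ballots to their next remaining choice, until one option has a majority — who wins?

S

Round 1: T 24, P 16, Q 3, R 5, S 32. Eliminate Q.
Round 2: T 24, P 16, R 8, S 32. Eliminate R.
Round 3: T 24, P 16, S 40. Eliminate P.
Round 4: T 24, S 56. S has a majority.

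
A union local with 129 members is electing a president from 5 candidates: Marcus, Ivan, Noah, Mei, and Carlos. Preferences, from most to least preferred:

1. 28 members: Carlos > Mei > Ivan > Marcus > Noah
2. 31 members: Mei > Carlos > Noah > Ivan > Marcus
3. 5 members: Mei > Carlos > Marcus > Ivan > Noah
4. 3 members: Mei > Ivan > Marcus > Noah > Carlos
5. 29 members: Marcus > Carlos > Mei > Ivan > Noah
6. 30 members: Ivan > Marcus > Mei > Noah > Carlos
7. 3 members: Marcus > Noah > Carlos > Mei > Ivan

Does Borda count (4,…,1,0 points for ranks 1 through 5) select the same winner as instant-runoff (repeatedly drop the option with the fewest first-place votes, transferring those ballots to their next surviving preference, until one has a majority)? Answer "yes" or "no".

Borda — scores: Marcus 262, Ivan 250, Noah 104, Mei 361, Carlos 313. Winner: Mei.
Instant-runoff — R1 Marcus 32, Ivan 30, Noah 0, Mei 39, Carlos 28 (Noah out); R2 Marcus 32, Ivan 30, Mei 39, Carlos 28 (Carlos out); R3 Marcus 32, Ivan 30, Mei 67 (Mei winner). Winner: Mei.
The two methods agree.

yes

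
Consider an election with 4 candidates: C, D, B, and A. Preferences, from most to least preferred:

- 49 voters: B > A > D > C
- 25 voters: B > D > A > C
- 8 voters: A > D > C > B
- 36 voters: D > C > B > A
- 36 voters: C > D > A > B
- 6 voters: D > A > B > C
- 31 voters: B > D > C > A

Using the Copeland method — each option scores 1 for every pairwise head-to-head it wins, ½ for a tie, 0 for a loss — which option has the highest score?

C: beats A; loses to D and B → score 1.
D: beats C and A; loses to B → score 2.
B: beats C, D, and A → score 3.
A: loses to C, D, and B → score 0.
B has the best pairwise record.

B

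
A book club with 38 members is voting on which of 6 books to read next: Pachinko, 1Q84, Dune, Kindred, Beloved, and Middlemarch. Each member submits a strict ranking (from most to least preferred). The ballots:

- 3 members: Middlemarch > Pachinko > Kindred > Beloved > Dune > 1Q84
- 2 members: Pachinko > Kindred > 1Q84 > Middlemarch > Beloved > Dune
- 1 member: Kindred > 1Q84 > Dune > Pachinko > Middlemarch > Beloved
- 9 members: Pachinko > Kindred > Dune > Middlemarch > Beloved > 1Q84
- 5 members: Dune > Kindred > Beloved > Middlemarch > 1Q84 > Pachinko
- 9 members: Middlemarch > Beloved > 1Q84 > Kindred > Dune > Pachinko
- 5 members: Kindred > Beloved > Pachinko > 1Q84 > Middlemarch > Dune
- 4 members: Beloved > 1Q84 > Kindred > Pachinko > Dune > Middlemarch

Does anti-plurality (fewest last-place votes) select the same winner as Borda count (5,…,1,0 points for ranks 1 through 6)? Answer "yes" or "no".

yes

Anti-plurality — last-place votes: Pachinko 14, 1Q84 12, Dune 7, Kindred 0, Beloved 1, Middlemarch 4. Winner: Kindred.
Borda — scores: Pachinko 92, 1Q84 68, Dune 71, Kindred 133, Beloved 108, Middlemarch 98. Winner: Kindred.
The two methods agree.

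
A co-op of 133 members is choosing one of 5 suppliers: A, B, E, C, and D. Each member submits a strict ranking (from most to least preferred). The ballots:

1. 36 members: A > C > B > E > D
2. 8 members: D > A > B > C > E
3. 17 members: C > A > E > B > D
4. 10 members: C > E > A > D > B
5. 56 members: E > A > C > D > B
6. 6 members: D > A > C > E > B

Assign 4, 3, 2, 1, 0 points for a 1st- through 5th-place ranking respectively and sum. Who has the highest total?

A

A: 36·4 + 8·3 + 17·3 + 10·2 + 56·3 + 6·3 = 425
B: 36·2 + 8·2 + 17·1 + 10·0 + 56·0 + 6·0 = 105
E: 36·1 + 8·0 + 17·2 + 10·3 + 56·4 + 6·1 = 330
C: 36·3 + 8·1 + 17·4 + 10·4 + 56·2 + 6·2 = 348
D: 36·0 + 8·4 + 17·0 + 10·1 + 56·1 + 6·4 = 122
A has the highest Borda score (425).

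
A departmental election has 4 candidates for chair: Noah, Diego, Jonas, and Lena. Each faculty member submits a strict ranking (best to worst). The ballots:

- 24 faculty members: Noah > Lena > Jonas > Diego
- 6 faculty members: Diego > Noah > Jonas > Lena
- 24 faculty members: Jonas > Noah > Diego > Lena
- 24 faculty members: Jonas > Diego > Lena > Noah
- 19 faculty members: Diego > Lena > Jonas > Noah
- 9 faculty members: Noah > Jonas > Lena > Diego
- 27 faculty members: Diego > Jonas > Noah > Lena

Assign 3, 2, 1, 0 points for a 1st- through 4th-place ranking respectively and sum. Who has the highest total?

Noah: 24·3 + 6·2 + 24·2 + 24·0 + 19·0 + 9·3 + 27·1 = 186
Diego: 24·0 + 6·3 + 24·1 + 24·2 + 19·3 + 9·0 + 27·3 = 228
Jonas: 24·1 + 6·1 + 24·3 + 24·3 + 19·1 + 9·2 + 27·2 = 265
Lena: 24·2 + 6·0 + 24·0 + 24·1 + 19·2 + 9·1 + 27·0 = 119
Jonas has the highest Borda score (265).

Jonas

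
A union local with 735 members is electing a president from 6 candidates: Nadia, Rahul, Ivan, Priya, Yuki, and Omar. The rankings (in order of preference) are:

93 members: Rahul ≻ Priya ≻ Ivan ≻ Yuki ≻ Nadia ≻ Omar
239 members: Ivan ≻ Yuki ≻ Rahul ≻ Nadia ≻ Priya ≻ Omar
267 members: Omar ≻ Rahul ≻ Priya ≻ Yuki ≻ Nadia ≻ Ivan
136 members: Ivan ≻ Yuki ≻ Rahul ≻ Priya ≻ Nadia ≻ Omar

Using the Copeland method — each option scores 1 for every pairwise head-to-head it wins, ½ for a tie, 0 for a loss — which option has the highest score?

Nadia: beats Omar; loses to Rahul, Ivan, Priya, and Yuki → score 1.
Rahul: beats Nadia, Priya, and Omar; loses to Ivan and Yuki → score 3.
Ivan: beats Nadia, Rahul, Priya, Yuki, and Omar → score 5.
Priya: beats Nadia and Omar; loses to Rahul, Ivan, and Yuki → score 2.
Yuki: beats Nadia, Rahul, Priya, and Omar; loses to Ivan → score 4.
Omar: loses to Nadia, Rahul, Ivan, Priya, and Yuki → score 0.
Ivan has the best pairwise record.

Ivan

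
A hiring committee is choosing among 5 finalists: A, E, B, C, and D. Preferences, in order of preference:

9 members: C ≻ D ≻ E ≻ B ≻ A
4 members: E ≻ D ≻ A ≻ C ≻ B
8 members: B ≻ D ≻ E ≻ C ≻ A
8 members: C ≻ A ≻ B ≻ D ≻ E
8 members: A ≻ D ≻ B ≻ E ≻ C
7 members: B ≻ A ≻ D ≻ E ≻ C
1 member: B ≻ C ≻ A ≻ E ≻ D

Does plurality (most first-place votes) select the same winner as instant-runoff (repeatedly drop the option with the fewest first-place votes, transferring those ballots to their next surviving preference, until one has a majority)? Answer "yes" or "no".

Plurality — first-place votes: A 8, E 4, B 16, C 17, D 0. Winner: C.
Instant-runoff — R1 A 8, E 4, B 16, C 17, D 0 (D out); R2 A 8, E 4, B 16, C 17 (E out); R3 A 12, B 16, C 17 (A out); R4 B 24, C 21 (B winner). Winner: B.
The two methods disagree.

no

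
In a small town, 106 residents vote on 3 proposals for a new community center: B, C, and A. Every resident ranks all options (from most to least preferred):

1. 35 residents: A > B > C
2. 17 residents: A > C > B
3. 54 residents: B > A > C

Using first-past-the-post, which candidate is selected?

First-place votes: B 54, C 0, A 52.
B has the most first-place votes.

B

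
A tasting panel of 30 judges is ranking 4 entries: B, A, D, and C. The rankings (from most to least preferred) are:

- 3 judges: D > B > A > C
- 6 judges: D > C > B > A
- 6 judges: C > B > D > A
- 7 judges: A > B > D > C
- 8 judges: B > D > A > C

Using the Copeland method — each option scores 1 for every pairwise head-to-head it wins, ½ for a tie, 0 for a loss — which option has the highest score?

B

B: beats A, D, and C → score 3.
A: beats C; loses to B and D → score 1.
D: beats A and C; loses to B → score 2.
C: loses to B, A, and D → score 0.
B has the best pairwise record.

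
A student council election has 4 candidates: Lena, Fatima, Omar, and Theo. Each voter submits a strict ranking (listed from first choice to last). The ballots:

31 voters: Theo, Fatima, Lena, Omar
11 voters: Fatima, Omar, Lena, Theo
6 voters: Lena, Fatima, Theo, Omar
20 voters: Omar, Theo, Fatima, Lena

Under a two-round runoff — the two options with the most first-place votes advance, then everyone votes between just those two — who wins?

Theo

Round 1 first-place votes: Lena 6, Fatima 11, Omar 20, Theo 31.
Theo and Omar advance.
Runoff: Theo is preferred to Omar by 37 voters; Omar by 31.
Theo wins the runoff.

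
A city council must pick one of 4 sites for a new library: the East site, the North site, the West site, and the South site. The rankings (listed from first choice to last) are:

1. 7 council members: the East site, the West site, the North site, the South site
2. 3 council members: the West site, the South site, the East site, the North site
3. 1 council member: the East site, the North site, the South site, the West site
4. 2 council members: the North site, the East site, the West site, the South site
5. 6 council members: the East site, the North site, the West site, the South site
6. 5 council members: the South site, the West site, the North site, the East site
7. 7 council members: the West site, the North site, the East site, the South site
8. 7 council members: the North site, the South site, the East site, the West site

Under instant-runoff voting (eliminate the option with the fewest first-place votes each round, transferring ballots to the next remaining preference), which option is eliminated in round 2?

Round 1: the East site 14, the North site 9, the West site 10, the South site 5. Eliminate the South site.
Round 2: the East site 14, the North site 9, the West site 15. Eliminate the North site.

the North site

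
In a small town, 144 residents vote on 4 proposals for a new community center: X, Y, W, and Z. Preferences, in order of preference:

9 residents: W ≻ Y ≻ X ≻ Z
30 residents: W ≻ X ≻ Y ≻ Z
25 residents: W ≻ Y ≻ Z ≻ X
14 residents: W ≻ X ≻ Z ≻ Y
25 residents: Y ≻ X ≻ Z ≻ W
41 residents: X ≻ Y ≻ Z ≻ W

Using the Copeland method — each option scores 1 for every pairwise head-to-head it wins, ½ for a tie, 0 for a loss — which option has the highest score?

W

X: beats Y and Z; loses to W → score 2.
Y: beats Z; loses to X and W → score 1.
W: beats X, Y, and Z → score 3.
Z: loses to X, Y, and W → score 0.
W has the best pairwise record.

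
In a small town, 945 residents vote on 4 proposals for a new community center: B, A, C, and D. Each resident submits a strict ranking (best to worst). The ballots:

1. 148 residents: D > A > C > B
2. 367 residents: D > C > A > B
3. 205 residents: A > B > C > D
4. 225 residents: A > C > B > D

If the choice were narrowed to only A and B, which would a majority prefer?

A

Voters preferring A to B: 945; preferring B to A: 0.
A wins the head-to-head.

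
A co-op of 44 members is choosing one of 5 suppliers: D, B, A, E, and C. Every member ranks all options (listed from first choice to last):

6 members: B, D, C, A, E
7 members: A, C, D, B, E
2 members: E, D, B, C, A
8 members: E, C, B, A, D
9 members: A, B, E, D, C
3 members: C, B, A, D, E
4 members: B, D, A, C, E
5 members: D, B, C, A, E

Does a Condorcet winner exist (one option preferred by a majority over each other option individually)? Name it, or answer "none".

B

B vs D: 30–14 for B.
B vs A: 28–16 for B.
B vs E: 34–10 for B.
B vs C: 26–18 for B.
B beats every other option head-to-head.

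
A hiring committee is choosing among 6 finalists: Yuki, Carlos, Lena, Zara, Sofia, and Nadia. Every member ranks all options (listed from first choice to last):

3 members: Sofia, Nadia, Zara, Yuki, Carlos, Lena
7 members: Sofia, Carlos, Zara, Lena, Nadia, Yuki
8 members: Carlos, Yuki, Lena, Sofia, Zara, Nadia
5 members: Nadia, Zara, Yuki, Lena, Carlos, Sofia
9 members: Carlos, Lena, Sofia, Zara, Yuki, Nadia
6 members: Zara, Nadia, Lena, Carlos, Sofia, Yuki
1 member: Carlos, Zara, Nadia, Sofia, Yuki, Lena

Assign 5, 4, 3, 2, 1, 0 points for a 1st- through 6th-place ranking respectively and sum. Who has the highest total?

Yuki: 3·2 + 7·0 + 8·4 + 5·3 + 9·1 + 6·0 + 1·1 = 63
Carlos: 3·1 + 7·4 + 8·5 + 5·1 + 9·5 + 6·2 + 1·5 = 138
Lena: 3·0 + 7·2 + 8·3 + 5·2 + 9·4 + 6·3 + 1·0 = 102
Zara: 3·3 + 7·3 + 8·1 + 5·4 + 9·2 + 6·5 + 1·4 = 110
Sofia: 3·5 + 7·5 + 8·2 + 5·0 + 9·3 + 6·1 + 1·2 = 101
Nadia: 3·4 + 7·1 + 8·0 + 5·5 + 9·0 + 6·4 + 1·3 = 71
Carlos has the highest Borda score (138).

Carlos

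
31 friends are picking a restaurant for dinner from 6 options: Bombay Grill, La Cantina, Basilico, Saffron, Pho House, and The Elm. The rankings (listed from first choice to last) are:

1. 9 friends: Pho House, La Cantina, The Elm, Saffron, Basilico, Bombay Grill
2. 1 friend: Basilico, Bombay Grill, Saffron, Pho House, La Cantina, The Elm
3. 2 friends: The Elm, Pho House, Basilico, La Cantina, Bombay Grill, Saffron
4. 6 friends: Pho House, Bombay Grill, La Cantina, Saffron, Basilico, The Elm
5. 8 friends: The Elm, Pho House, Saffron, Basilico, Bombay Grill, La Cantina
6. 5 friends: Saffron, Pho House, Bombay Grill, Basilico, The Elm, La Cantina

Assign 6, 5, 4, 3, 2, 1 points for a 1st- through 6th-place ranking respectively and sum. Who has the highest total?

Pho House

Bombay Grill: 9·1 + 1·5 + 2·2 + 6·5 + 8·2 + 5·4 = 84
La Cantina: 9·5 + 1·2 + 2·3 + 6·4 + 8·1 + 5·1 = 90
Basilico: 9·2 + 1·6 + 2·4 + 6·2 + 8·3 + 5·3 = 83
Saffron: 9·3 + 1·4 + 2·1 + 6·3 + 8·4 + 5·6 = 113
Pho House: 9·6 + 1·3 + 2·5 + 6·6 + 8·5 + 5·5 = 168
The Elm: 9·4 + 1·1 + 2·6 + 6·1 + 8·6 + 5·2 = 113
Pho House has the highest Borda score (168).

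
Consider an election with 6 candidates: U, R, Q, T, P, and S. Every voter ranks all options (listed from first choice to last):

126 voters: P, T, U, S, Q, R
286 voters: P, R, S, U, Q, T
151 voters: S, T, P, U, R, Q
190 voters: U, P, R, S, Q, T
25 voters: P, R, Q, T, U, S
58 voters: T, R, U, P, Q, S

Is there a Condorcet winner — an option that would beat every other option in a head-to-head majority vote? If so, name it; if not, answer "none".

P

P vs U: 588–248 for P.
P vs R: 778–58 for P.
P vs Q: 836–0 for P.
P vs T: 627–209 for P.
P vs S: 685–151 for P.
P beats every other option head-to-head.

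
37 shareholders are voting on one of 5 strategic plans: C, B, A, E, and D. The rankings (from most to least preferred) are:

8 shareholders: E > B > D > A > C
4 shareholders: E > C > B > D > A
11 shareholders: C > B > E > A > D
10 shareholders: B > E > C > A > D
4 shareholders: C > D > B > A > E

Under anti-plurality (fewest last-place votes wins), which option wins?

Last-place votes: C 8, B 0, A 4, E 4, D 21.
B is ranked last by the fewest voters, so B wins.

B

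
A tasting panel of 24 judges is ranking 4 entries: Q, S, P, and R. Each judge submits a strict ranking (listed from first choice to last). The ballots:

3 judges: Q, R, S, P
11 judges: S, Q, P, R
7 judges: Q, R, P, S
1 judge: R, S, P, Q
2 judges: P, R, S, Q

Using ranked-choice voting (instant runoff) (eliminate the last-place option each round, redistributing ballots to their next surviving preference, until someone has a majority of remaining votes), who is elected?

S

Round 1: Q 10, S 11, P 2, R 1. Eliminate R.
Round 2: Q 10, S 12, P 2. Eliminate P.
Round 3: Q 10, S 14. S has a majority.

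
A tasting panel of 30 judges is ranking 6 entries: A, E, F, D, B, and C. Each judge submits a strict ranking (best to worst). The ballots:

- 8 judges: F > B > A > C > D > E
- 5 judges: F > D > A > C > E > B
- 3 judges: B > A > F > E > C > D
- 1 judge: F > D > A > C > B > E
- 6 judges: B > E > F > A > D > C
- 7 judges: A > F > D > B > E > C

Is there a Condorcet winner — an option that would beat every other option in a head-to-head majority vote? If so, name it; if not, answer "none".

F

F vs A: 20–10 for F.
F vs E: 24–6 for F.
F vs D: 30–0 for F.
F vs B: 21–9 for F.
F vs C: 30–0 for F.
F beats every other option head-to-head.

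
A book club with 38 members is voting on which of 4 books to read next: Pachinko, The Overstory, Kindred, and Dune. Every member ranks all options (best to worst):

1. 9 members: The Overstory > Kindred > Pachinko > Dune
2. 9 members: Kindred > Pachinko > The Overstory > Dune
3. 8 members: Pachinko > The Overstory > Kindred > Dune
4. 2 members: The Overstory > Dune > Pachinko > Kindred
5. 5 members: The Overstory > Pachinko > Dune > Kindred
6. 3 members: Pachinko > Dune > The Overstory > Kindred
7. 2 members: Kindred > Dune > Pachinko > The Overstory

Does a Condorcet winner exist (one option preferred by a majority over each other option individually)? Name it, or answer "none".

Checking pairwise contests:
Kindred beats Pachinko 20–18.
Pachinko beats The Overstory 22–16.
The Overstory beats Kindred 27–11.
Pachinko beats Dune 34–4.
Every option loses at least one head-to-head, so there is no Condorcet winner.

none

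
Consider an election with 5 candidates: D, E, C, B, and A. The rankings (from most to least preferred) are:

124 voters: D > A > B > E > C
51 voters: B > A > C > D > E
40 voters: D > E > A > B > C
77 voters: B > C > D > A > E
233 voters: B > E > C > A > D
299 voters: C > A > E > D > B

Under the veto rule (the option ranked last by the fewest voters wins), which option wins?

Last-place votes: D 233, E 128, C 164, B 299, A 0.
A is ranked last by the fewest voters, so A wins.

A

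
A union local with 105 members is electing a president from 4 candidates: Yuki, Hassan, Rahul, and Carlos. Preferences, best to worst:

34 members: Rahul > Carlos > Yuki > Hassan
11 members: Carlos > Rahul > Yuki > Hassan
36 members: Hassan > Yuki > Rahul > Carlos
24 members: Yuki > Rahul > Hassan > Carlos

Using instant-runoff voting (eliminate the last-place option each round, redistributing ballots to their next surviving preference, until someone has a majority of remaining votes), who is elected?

Round 1: Yuki 24, Hassan 36, Rahul 34, Carlos 11. Eliminate Carlos.
Round 2: Yuki 24, Hassan 36, Rahul 45. Eliminate Yuki.
Round 3: Hassan 36, Rahul 69. Rahul has a majority.

Rahul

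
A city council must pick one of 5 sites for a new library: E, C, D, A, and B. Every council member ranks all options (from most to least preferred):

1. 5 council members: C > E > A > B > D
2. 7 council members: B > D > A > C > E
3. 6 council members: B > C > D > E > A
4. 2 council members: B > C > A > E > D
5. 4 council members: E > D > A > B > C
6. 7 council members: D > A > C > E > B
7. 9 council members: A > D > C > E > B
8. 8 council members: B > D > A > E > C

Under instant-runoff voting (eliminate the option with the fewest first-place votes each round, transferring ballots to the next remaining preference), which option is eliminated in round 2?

Round 1: E 4, C 5, D 7, A 9, B 23. Eliminate E.
Round 2: C 5, D 11, A 9, B 23. Eliminate C.

C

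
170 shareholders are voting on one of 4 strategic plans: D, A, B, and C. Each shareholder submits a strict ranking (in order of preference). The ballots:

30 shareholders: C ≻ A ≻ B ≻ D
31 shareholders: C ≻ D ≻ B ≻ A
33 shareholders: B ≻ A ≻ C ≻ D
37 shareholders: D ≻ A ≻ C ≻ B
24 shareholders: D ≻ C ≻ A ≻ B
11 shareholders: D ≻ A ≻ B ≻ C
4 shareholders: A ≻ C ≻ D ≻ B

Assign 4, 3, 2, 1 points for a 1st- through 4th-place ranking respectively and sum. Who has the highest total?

D: 30·1 + 31·3 + 33·1 + 37·4 + 24·4 + 11·4 + 4·2 = 452
A: 30·3 + 31·1 + 33·3 + 37·3 + 24·2 + 11·3 + 4·4 = 428
B: 30·2 + 31·2 + 33·4 + 37·1 + 24·1 + 11·2 + 4·1 = 341
C: 30·4 + 31·4 + 33·2 + 37·2 + 24·3 + 11·1 + 4·3 = 479
C has the highest Borda score (479).

C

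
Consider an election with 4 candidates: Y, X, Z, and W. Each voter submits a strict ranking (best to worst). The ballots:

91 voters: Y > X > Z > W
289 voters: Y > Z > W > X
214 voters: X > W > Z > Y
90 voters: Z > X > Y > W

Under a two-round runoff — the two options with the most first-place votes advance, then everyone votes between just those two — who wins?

Y

Round 1 first-place votes: Y 380, X 214, Z 90, W 0.
Y and X advance.
Runoff: Y is preferred to X by 380 voters; X by 304.
Y wins the runoff.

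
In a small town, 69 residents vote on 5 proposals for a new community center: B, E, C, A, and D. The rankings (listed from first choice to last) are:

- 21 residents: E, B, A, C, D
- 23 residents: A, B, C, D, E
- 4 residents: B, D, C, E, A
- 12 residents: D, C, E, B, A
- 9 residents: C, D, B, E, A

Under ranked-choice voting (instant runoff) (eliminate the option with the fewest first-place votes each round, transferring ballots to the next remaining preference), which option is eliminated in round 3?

E

Round 1: B 4, E 21, C 9, A 23, D 12. Eliminate B.
Round 2: E 21, C 9, A 23, D 16. Eliminate C.
Round 3: E 21, A 23, D 25. Eliminate E.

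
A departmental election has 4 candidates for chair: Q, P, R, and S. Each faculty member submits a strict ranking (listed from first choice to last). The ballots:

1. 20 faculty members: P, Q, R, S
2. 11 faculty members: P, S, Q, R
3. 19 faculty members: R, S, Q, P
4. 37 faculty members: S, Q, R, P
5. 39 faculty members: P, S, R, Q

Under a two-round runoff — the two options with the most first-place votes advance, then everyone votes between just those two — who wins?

Round 1 first-place votes: Q 0, P 70, R 19, S 37.
P and S advance.
Runoff: P is preferred to S by 70 voters; S by 56.
P wins the runoff.

P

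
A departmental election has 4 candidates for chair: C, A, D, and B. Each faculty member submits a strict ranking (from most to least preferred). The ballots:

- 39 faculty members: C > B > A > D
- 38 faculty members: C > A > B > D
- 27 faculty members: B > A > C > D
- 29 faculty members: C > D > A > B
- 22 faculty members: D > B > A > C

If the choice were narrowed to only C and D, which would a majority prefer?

Voters preferring C to D: 133; preferring D to C: 22.
C wins the head-to-head.

C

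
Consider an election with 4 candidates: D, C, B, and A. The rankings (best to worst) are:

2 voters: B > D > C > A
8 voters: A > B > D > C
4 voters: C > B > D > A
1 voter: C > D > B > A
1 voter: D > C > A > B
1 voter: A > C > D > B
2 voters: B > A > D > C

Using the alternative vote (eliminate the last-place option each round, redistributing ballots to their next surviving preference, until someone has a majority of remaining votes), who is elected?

A

Round 1: D 1, C 5, B 4, A 9. Eliminate D.
Round 2: C 6, B 4, A 9. Eliminate B.
Round 3: C 8, A 11. A has a majority.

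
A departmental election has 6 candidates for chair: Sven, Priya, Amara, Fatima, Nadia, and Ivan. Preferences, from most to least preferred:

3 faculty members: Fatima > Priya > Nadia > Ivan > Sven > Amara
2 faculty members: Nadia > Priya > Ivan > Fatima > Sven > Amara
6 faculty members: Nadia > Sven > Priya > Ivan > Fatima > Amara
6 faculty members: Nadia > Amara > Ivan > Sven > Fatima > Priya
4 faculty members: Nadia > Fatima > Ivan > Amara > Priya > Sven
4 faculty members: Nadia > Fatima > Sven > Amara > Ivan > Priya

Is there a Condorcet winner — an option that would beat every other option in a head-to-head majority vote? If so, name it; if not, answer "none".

Nadia

Nadia vs Sven: 25–0 for Nadia.
Nadia vs Priya: 22–3 for Nadia.
Nadia vs Amara: 25–0 for Nadia.
Nadia vs Fatima: 22–3 for Nadia.
Nadia vs Ivan: 25–0 for Nadia.
Nadia beats every other option head-to-head.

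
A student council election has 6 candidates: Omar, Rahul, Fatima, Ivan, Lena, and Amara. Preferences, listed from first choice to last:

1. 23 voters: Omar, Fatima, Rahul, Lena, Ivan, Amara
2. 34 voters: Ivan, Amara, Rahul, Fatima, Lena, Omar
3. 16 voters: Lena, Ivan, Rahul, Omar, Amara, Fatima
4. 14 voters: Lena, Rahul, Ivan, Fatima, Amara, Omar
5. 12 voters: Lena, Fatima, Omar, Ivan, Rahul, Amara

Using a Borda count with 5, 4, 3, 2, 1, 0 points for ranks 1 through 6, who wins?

Omar: 23·5 + 34·0 + 16·2 + 14·0 + 12·3 = 183
Rahul: 23·3 + 34·3 + 16·3 + 14·4 + 12·1 = 287
Fatima: 23·4 + 34·2 + 16·0 + 14·2 + 12·4 = 236
Ivan: 23·1 + 34·5 + 16·4 + 14·3 + 12·2 = 323
Lena: 23·2 + 34·1 + 16·5 + 14·5 + 12·5 = 290
Amara: 23·0 + 34·4 + 16·1 + 14·1 + 12·0 = 166
Ivan has the highest Borda score (323).

Ivan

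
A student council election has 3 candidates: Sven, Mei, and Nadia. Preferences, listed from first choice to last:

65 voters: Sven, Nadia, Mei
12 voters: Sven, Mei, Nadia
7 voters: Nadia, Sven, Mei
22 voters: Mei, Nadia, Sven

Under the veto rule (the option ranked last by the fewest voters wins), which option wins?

Last-place votes: Sven 22, Mei 72, Nadia 12.
Nadia is ranked last by the fewest voters, so Nadia wins.

Nadia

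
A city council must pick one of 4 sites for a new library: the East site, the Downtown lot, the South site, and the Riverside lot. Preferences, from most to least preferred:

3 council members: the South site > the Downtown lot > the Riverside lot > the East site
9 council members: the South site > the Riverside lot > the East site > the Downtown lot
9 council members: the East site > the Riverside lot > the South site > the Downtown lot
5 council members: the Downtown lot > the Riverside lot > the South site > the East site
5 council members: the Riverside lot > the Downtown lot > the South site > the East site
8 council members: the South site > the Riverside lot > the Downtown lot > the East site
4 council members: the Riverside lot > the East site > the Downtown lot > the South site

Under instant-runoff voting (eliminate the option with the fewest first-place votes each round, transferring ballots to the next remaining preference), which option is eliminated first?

Round 1: the East site 9, the Downtown lot 5, the South site 20, the Riverside lot 9. Eliminate the Downtown lot.

the Downtown lot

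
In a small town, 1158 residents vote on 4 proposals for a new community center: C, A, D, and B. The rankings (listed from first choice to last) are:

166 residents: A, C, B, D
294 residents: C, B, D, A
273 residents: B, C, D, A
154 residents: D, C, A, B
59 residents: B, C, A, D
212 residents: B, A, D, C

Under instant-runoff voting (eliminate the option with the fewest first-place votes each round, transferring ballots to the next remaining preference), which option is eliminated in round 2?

A

Round 1: C 294, A 166, D 154, B 544. Eliminate D.
Round 2: C 448, A 166, B 544. Eliminate A.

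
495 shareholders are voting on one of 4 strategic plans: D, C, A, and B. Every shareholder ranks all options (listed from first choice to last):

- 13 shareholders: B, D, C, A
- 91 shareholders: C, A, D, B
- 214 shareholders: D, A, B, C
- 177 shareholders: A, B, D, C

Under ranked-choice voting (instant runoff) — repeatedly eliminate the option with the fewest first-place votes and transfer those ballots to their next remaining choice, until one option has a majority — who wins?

Round 1: D 214, C 91, A 177, B 13. Eliminate B.
Round 2: D 227, C 91, A 177. Eliminate C.
Round 3: D 227, A 268. A has a majority.

A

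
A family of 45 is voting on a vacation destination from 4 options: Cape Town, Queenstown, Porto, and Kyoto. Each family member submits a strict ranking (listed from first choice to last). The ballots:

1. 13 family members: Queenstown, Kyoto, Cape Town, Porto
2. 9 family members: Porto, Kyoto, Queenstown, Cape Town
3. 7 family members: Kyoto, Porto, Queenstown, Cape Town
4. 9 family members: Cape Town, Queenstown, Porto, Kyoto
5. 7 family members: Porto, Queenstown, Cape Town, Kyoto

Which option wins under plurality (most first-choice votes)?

Porto

First-place votes: Cape Town 9, Queenstown 13, Porto 16, Kyoto 7.
Porto has the most first-place votes.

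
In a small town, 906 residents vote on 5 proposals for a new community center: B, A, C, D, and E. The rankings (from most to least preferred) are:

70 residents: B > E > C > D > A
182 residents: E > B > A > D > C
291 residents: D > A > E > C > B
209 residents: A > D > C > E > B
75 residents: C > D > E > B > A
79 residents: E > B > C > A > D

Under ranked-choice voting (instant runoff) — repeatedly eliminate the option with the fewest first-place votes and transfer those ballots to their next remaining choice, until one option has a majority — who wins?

D

Round 1: B 70, A 209, C 75, D 291, E 261. Eliminate B.
Round 2: A 209, C 75, D 291, E 331. Eliminate C.
Round 3: A 209, D 366, E 331. Eliminate A.
Round 4: D 575, E 331. D has a majority.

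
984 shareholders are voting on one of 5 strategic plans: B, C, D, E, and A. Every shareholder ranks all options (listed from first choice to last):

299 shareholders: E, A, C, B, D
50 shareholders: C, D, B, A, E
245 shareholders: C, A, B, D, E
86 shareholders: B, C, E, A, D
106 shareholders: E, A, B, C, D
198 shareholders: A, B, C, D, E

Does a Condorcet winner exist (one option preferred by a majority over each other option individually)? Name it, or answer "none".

A vs B: 848–136 for A.
A vs C: 603–381 for A.
A vs D: 934–50 for A.
A vs E: 493–491 for A.
A beats every other option head-to-head.

A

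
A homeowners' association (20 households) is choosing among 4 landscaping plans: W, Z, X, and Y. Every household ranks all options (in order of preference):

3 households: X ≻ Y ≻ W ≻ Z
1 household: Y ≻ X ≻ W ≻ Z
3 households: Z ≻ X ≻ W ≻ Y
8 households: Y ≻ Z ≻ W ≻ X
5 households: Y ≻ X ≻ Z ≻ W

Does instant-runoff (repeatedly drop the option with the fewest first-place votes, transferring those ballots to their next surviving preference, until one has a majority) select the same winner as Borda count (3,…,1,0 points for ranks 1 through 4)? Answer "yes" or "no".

Instant-runoff — R1 W 0, Z 3, X 3, Y 14 (Y winner). Winner: Y.
Borda — scores: W 15, Z 30, X 27, Y 48. Winner: Y.
The two methods agree.

yes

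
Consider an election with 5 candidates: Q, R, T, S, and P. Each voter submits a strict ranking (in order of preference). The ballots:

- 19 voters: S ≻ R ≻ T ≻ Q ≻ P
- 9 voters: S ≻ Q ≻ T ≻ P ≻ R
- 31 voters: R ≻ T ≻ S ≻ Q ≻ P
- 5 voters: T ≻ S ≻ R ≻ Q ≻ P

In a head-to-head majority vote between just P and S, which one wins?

Voters preferring P to S: 0; preferring S to P: 64.
S wins the head-to-head.

S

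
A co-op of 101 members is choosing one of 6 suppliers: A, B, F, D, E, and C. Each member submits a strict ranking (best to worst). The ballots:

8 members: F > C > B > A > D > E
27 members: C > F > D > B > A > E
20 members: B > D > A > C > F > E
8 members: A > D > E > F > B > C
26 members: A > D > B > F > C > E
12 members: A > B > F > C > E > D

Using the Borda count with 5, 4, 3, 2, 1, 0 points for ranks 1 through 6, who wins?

A: 8·2 + 27·1 + 20·3 + 8·5 + 26·5 + 12·5 = 333
B: 8·3 + 27·2 + 20·5 + 8·1 + 26·3 + 12·4 = 312
F: 8·5 + 27·4 + 20·1 + 8·2 + 26·2 + 12·3 = 272
D: 8·1 + 27·3 + 20·4 + 8·4 + 26·4 + 12·0 = 305
E: 8·0 + 27·0 + 20·0 + 8·3 + 26·0 + 12·1 = 36
C: 8·4 + 27·5 + 20·2 + 8·0 + 26·1 + 12·2 = 257
A has the highest Borda score (333).

A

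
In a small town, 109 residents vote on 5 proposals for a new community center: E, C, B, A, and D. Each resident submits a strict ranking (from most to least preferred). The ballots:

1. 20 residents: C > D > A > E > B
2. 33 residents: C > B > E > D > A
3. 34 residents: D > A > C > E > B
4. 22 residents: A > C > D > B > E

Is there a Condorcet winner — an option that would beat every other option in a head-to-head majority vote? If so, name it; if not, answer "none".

Checking pairwise contests:
C beats E 109–0.
A beats C 56–53.
C beats B 109–0.
D beats A 87–22.
C beats D 75–34.
Every option loses at least one head-to-head, so there is no Condorcet winner.

none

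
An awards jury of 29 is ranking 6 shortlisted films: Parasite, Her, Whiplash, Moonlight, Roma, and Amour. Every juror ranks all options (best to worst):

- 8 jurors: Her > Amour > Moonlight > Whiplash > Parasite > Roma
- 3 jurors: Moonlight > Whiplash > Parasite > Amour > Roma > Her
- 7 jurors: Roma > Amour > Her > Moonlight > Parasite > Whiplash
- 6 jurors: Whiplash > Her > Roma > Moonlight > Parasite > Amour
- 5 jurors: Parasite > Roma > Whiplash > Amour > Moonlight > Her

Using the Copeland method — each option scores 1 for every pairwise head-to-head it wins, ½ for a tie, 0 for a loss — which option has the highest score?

Parasite: beats Roma; loses to Her, Whiplash, Moonlight, and Amour → score 1.
Her: beats Parasite, Whiplash, and Moonlight; loses to Roma and Amour → score 3.
Whiplash: beats Parasite and Roma; loses to Her, Moonlight, and Amour → score 2.
Moonlight: beats Parasite and Whiplash; loses to Her, Roma, and Amour → score 2.
Roma: beats Her, Moonlight, and Amour; loses to Parasite and Whiplash → score 3.
Amour: beats Parasite, Her, Whiplash, and Moonlight; loses to Roma → score 4.
Amour has the best pairwise record.

Amour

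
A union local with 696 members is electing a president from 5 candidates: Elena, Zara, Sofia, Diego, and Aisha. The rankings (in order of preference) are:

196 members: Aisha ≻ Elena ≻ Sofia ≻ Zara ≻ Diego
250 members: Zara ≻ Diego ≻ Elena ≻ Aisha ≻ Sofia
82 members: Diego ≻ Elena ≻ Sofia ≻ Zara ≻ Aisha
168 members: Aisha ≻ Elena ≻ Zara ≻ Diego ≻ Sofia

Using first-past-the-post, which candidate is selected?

First-place votes: Elena 0, Zara 250, Sofia 0, Diego 82, Aisha 364.
Aisha has the most first-place votes.

Aisha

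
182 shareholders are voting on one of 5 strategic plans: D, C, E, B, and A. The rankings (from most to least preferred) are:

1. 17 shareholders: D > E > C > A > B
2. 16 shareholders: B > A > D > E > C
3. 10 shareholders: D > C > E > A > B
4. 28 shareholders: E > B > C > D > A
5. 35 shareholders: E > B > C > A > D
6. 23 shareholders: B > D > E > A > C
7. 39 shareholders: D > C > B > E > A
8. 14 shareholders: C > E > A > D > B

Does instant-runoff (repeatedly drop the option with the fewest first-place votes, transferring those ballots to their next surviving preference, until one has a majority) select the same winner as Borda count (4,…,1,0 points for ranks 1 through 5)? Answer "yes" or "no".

no

Instant-runoff — R1 D 66, C 14, E 63, B 39, A 0 (A out); R2 D 66, C 14, E 63, B 39 (C out); R3 D 66, E 77, B 39 (B out); R4 D 105, E 77 (D winner). Winner: D.
Borda — scores: D 407, C 363, E 466, B 423, A 161. Winner: E.
The two methods disagree.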